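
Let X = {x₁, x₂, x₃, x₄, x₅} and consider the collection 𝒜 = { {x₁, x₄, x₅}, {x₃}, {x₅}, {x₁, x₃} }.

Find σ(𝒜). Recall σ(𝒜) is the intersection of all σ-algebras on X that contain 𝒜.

σ(𝒜) = { {}, {x₁}, {x₂}, {x₃}, {x₄}, {x₅}, {x₁, x₂}, {x₁, x₃}, {x₁, x₄}, {x₁, x₅}, {x₂, x₃}, {x₂, x₄}, {x₂, x₅}, {x₃, x₄}, {x₃, x₅}, {x₄, x₅}, {x₁, x₂, x₃}, {x₁, x₂, x₄}, {x₁, x₂, x₅}, {x₁, x₃, x₄}, {x₁, x₃, x₅}, {x₁, x₄, x₅}, {x₂, x₃, x₄}, {x₂, x₃, x₅}, {x₂, x₄, x₅}, {x₃, x₄, x₅}, {x₁, x₂, x₃, x₄}, {x₁, x₂, x₃, x₅}, {x₁, x₂, x₄, x₅}, {x₁, x₃, x₄, x₅}, {x₂, x₃, x₄, x₅}, X }

Working:
Take S₀ = 𝒜 ∪ {∅, X} = { {}, {x₃}, {x₅}, {x₁, x₃}, {x₁, x₄, x₅}, X }.
Pass 1 (7 new):
  {x₂, x₃}  = ᶜ of {x₁, x₄, x₅}
  {x₃, x₅}  = {x₃} ∪ {x₅}
  {x₁, x₃, x₅}  = {x₁, x₃} ∪ {x₅}
  {x₂, x₄, x₅}  = ᶜ of {x₁, x₃}
  {x₁, x₂, x₃, x₄}  = ᶜ of {x₅}
  {x₁, x₂, x₄, x₅}  = ᶜ of {x₃}
  {x₁, x₃, x₄, x₅}  = {x₁, x₄, x₅} ∪ {x₃}
  |family| = 13
Pass 2: 7 new —
  {x₂}  = ᶜ of {x₁, x₃, x₄, x₅}
  {x₂, x₄}  = ᶜ of {x₁, x₃, x₅}
  {x₁, x₂, x₃}  = {x₂, x₃} ∪ {x₁, x₃}
  {x₁, x₂, x₄}  = ᶜ of {x₃, x₅}
  {x₂, x₃, x₅}  = {x₅} ∪ {x₂, x₃}
  {x₁, x₂, x₃, x₅}  = {x₁, x₃, x₅} ∪ {x₂, x₃}
  {x₂, x₃, x₄, x₅}  = {x₃} ∪ {x₂, x₄, x₅}
  |family| = 20
Pass 3: 6 new —
  {x₁}  = ᶜ of {x₂, x₃, x₄, x₅}
  {x₄}  = ᶜ of {x₁, x₂, x₃, x₅}
  {x₁, x₄}  = ᶜ of {x₂, x₃, x₅}
  {x₂, x₅}  = {x₂} ∪ {x₅}
  {x₄, x₅}  = ᶜ of {x₁, x₂, x₃}
  {x₂, x₃, x₄}  = {x₂, x₄} ∪ {x₃}
  |family| = 26
Pass 4: 6 new —
  {x₁, x₂}  = {x₂} ∪ {x₁}
  {x₁, x₅}  = ᶜ of {x₂, x₃, x₄}
  {x₃, x₄}  = {x₃} ∪ {x₄}
  {x₁, x₂, x₅}  = {x₂, x₅} ∪ {x₁}
  {x₁, x₃, x₄}  = ᶜ of {x₂, x₅}
  {x₃, x₄, x₅}  = {x₄, x₅} ∪ {x₃}
  |family| = 32
After Pass 5 the family is unchanged; done.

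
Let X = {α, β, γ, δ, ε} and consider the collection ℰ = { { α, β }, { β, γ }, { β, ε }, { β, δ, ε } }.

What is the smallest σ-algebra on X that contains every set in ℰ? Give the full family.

σ(ℰ) = { ∅, { α }, { β }, { γ }, { δ }, { ε }, { α, β }, { α, γ }, { α, δ }, { α, ε }, { β, γ }, { β, δ }, { β, ε }, { γ, δ }, { γ, ε }, { δ, ε }, { α, β, γ }, { α, β, δ }, { α, β, ε }, { α, γ, δ }, { α, γ, ε }, { α, δ, ε }, { β, γ, δ }, { β, γ, ε }, { β, δ, ε }, { γ, δ, ε }, { α, β, γ, δ }, { α, β, γ, ε }, { α, β, δ, ε }, { α, γ, δ, ε }, { β, γ, δ, ε }, X }

Check:
Initial family (6 sets): { ∅, { α, β }, { β, γ }, { β, ε }, { β, δ, ε }, X }.
Pass 1 (9 new):
  { α, γ }  = { β, δ, ε }ᶜ
  { α, β, γ }  = { β, γ } ∪ { α, β }
  { α, β, ε }  = { β, ε } ∪ { α, β }
  { α, γ, δ }  = { β, ε }ᶜ
  { α, δ, ε }  = { β, γ }ᶜ
  { β, γ, ε }  = { β, ε } ∪ { β, γ }
  { γ, δ, ε }  = { α, β }ᶜ
  { α, β, δ, ε }  = { α, β } ∪ { β, δ, ε }
  { β, γ, δ, ε }  = { β, γ } ∪ { β, δ, ε }
  [15 total]
Pass 2. New:
  { α }  = { β, γ, δ, ε }ᶜ
  { γ }  = { α, β, δ, ε }ᶜ
  { α, δ }  = { β, γ, ε }ᶜ
  { γ, δ }  = { α, β, ε }ᶜ
  { δ, ε }  = { α, β, γ }ᶜ
  { α, β, γ, δ }  = { α, β, γ } ∪ { α, γ, δ }
  { α, β, γ, ε }  = { β, ε } ∪ { α, β, γ }
  { α, γ, δ, ε }  = { α, δ, ε } ∪ { γ, δ, ε }
  [23 total]
Pass 3 (5 new):
  { β }  = { α, γ, δ, ε }ᶜ
  { δ }  = { α, β, γ, ε }ᶜ
  { ε }  = { α, β, γ, δ }ᶜ
  { α, β, δ }  = { α, δ } ∪ { α, β }
  { β, γ, δ }  = { γ, δ } ∪ { β, γ }
  [28 total]
Pass 4: +4 →
  { α, ε }  = { β, γ, δ }ᶜ
  { β, δ }  = { β } ∪ { δ }
  { γ, ε }  = { α, β, δ }ᶜ
  { α, γ, ε }  = { ε } ∪ { α, γ }
  [32 total]
After Pass 5 the family is unchanged; done.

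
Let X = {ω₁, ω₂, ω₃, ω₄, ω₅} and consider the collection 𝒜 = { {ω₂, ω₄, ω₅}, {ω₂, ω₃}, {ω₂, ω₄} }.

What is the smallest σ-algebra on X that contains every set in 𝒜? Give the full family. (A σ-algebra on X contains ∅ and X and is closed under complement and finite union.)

σ(𝒜) (32 sets): { {}, {ω₁}, {ω₂}, {ω₃}, {ω₄}, {ω₅}, {ω₁, ω₂}, {ω₁, ω₃}, {ω₁, ω₄}, {ω₁, ω₅}, {ω₂, ω₃}, {ω₂, ω₄}, {ω₂, ω₅}, {ω₃, ω₄}, {ω₃, ω₅}, {ω₄, ω₅}, {ω₁, ω₂, ω₃}, {ω₁, ω₂, ω₄}, {ω₁, ω₂, ω₅}, {ω₁, ω₃, ω₄}, {ω₁, ω₃, ω₅}, {ω₁, ω₄, ω₅}, {ω₂, ω₃, ω₄}, {ω₂, ω₃, ω₅}, {ω₂, ω₄, ω₅}, {ω₃, ω₄, ω₅}, {ω₁, ω₂, ω₃, ω₄}, {ω₁, ω₂, ω₃, ω₅}, {ω₁, ω₂, ω₄, ω₅}, {ω₁, ω₃, ω₄, ω₅}, {ω₂, ω₃, ω₄, ω₅}, X }

Check:
Begin from { {}, {ω₂, ω₃}, {ω₂, ω₄}, {ω₂, ω₄, ω₅}, X } (that is, 𝒜 plus ∅ and X).
Pass 1: +5 →
  {ω₁, ω₃}  = {ω₂, ω₄, ω₅}ᶜ
  {ω₁, ω₃, ω₅}  = {ω₂, ω₄}ᶜ
  {ω₁, ω₄, ω₅}  = {ω₂, ω₃}ᶜ
  {ω₂, ω₃, ω₄}  = {ω₂, ω₃} ∪ {ω₂, ω₄}
  {ω₂, ω₃, ω₄, ω₅}  = {ω₂, ω₃} ∪ {ω₂, ω₄, ω₅}
  — 10 sets.
Pass 2 adds 7:
  {ω₁}  = {ω₂, ω₃, ω₄, ω₅}ᶜ
  {ω₁, ω₅}  = {ω₂, ω₃, ω₄}ᶜ
  {ω₁, ω₂, ω₃}  = {ω₂, ω₃} ∪ {ω₁, ω₃}
  {ω₁, ω₂, ω₃, ω₄}  = {ω₂, ω₃, ω₄} ∪ {ω₁, ω₃}
  {ω₁, ω₂, ω₃, ω₅}  = {ω₁, ω₃, ω₅} ∪ {ω₂, ω₃}
  {ω₁, ω₂, ω₄, ω₅}  = {ω₁, ω₄, ω₅} ∪ {ω₂, ω₄}
  {ω₁, ω₃, ω₄, ω₅}  = {ω₁, ω₄, ω₅} ∪ {ω₁, ω₃, ω₅}
  — 17 sets.
Pass 3 (6 new):
  {ω₂}  = {ω₁, ω₃, ω₄, ω₅}ᶜ
  {ω₃}  = {ω₁, ω₂, ω₄, ω₅}ᶜ
  {ω₄}  = {ω₁, ω₂, ω₃, ω₅}ᶜ
  {ω₅}  = {ω₁, ω₂, ω₃, ω₄}ᶜ
  {ω₄, ω₅}  = {ω₁, ω₂, ω₃}ᶜ
  {ω₁, ω₂, ω₄}  = {ω₂, ω₄} ∪ {ω₁}
  — 23 sets.
Pass 4. New:
  {ω₁, ω₂}  = {ω₂} ∪ {ω₁}
  {ω₁, ω₄}  = {ω₄} ∪ {ω₁}
  {ω₂, ω₅}  = {ω₂} ∪ {ω₅}
  {ω₃, ω₄}  = {ω₃} ∪ {ω₄}
  {ω₃, ω₅}  = {ω₁, ω₂, ω₄}ᶜ
  {ω₁, ω₂, ω₅}  = {ω₂} ∪ {ω₁, ω₅}
  {ω₁, ω₃, ω₄}  = {ω₁, ω₃} ∪ {ω₄}
  {ω₂, ω₃, ω₅}  = {ω₅} ∪ {ω₂, ω₃}
  {ω₃, ω₄, ω₅}  = {ω₄, ω₅} ∪ {ω₃}
  — 32 sets.
Pass 5: no new sets; the family is a σ-algebra.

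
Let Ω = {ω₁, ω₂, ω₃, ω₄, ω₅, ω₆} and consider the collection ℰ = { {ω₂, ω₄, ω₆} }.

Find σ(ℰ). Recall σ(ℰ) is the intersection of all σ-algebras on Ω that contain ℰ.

|σ(ℰ)| = 4.  σ(ℰ) = { ∅, {ω₁, ω₃, ω₅}, {ω₂, ω₄, ω₆}, Ω }

Check:
Begin from { ∅, {ω₂, ω₄, ω₆}, Ω } (that is, ℰ plus ∅ and Ω).
Iteration 1 adds 1:
  {ω₁, ω₃, ω₅}  = Ω∖{ω₂, ω₄, ω₆}
  — 4 sets.
Iteration 2: already closed under ᶜ and ∪.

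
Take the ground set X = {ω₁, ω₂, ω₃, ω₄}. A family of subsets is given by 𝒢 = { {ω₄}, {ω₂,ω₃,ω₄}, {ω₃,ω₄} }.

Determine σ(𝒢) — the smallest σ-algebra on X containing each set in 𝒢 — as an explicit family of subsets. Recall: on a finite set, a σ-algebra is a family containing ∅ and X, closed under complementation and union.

Take S₀ = 𝒢 ∪ {∅, X} = { {}, {ω₄}, {ω₃,ω₄}, {ω₂,ω₃,ω₄}, X }.
Round 1 (3 new):
  {ω₁}  = complement {ω₂,ω₃,ω₄}
  {ω₁,ω₂}  = complement {ω₃,ω₄}
  {ω₁,ω₂,ω₃}  = complement {ω₄}
  [8 total]
Round 2 (3 new):
  {ω₁,ω₄}  = {ω₄} ∪ {ω₁}
  {ω₁,ω₂,ω₄}  = {ω₄} ∪ {ω₁,ω₂}
  {ω₁,ω₃,ω₄}  = {ω₃,ω₄} ∪ {ω₁}
  [11 total]
Round 3: +3 →
  {ω₂}  = complement {ω₁,ω₃,ω₄}
  {ω₃}  = complement {ω₁,ω₂,ω₄}
  {ω₂,ω₃}  = complement {ω₁,ω₄}
  [14 total]
Round 4: +2 →
  {ω₁,ω₃}  = {ω₃} ∪ {ω₁}
  {ω₂,ω₄}  = {ω₄} ∪ {ω₂}
  [16 total]
Round 5: already closed under ᶜ and ∪.

Therefore σ(𝒢) = { {}, {ω₁}, {ω₂}, {ω₃}, {ω₄}, {ω₁,ω₂}, {ω₁,ω₃}, {ω₁,ω₄}, {ω₂,ω₃}, {ω₂,ω₄}, {ω₃,ω₄}, {ω₁,ω₂,ω₃}, {ω₁,ω₂,ω₄}, {ω₁,ω₃,ω₄}, {ω₂,ω₃,ω₄}, X } (|σ(𝒢)| = 16).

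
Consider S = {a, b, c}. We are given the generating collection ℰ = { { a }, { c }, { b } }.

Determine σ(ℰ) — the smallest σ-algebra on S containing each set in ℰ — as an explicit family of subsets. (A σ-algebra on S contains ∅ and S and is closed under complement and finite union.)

Take S₀ = ℰ ∪ {∅, S} = { ∅, { a }, { b }, { c }, S }.
Pass 1. New:
  { a, b }  = { c }ᶜ
  { a, c }  = { b }ᶜ
  { b, c }  = { a }ᶜ
Pass 2: already closed under ᶜ and ∪.

|σ(ℰ)| = 8.  σ(ℰ) = { ∅, { a }, { b }, { c }, { a, b }, { a, c }, { b, c }, S }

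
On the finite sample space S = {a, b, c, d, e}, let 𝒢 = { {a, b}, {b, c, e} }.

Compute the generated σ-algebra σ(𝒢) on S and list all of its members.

Initial family (4 sets): { {}, {a, b}, {b, c, e}, S }.
Pass 1 adds 3:
  {a, d}  = S∖{b, c, e}
  {c, d, e}  = S∖{a, b}
  {a, b, c, e}  = {a, b} ∪ {b, c, e}
  — 7 sets.
Pass 2. New:
  {d}  = S∖{a, b, c, e}
  {a, b, d}  = {a, d} ∪ {a, b}
  {a, c, d, e}  = {c, d, e} ∪ {a, d}
  {b, c, d, e}  = {c, d, e} ∪ {b, c, e}
  — 11 sets.
Pass 3 adds 3:
  {a}  = S∖{b, c, d, e}
  {b}  = S∖{a, c, d, e}
  {c, e}  = S∖{a, b, d}
  — 14 sets.
Pass 4: +2 →
  {b, d}  = {d} ∪ {b}
  {a, c, e}  = {c, e} ∪ {a}
  — 16 sets.
After Pass 5 the family is unchanged; done.

|σ(𝒢)| = 16.  σ(𝒢) = { {}, {a}, {b}, {d}, {a, b}, {a, d}, {b, d}, {c, e}, {a, b, d}, {a, c, e}, {b, c, e}, {c, d, e}, {a, b, c, e}, {a, c, d, e}, {b, c, d, e}, S }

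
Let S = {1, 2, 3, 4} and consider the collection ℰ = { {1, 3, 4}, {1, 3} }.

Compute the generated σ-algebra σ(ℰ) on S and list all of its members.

Seed the family with ℰ together with ∅ and S: { {}, {1, 3}, {1, 3, 4}, S }.
Step 1: 2 new —
  {2}  = ᶜ of {1, 3, 4}
  {2, 4}  = ᶜ of {1, 3}
  (now 6)
Step 2. New:
  {1, 2, 3}  = {1, 3} ∪ {2}
  (now 7)
Step 3: 1 new —
  {4}  = ᶜ of {1, 2, 3}
  (now 8)
Step 4: closed — nothing new.

Therefore σ(ℰ) = { {}, {2}, {4}, {1, 3}, {2, 4}, {1, 2, 3}, {1, 3, 4}, S } (|σ(ℰ)| = 8).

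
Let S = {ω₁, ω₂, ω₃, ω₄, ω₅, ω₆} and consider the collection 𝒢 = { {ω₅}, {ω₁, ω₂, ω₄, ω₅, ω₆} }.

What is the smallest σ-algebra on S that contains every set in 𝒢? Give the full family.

σ(𝒢) = { {}, {ω₃}, {ω₅}, {ω₃, ω₅}, {ω₁, ω₂, ω₄, ω₆}, {ω₁, ω₂, ω₃, ω₄, ω₆}, {ω₁, ω₂, ω₄, ω₅, ω₆}, S }

Working:
Take S₀ = 𝒢 ∪ {∅, S} = { {}, {ω₅}, {ω₁, ω₂, ω₄, ω₅, ω₆}, S }.
Round 1: +2 →
  {ω₃}  = complement {ω₁, ω₂, ω₄, ω₅, ω₆}
  {ω₁, ω₂, ω₃, ω₄, ω₆}  = complement {ω₅}
  (now 6)
Round 2 adds 1:
  {ω₃, ω₅}  = {ω₃} ∪ {ω₅}
  (now 7)
Round 3: +1 →
  {ω₁, ω₂, ω₄, ω₆}  = complement {ω₃, ω₅}
  (now 8)
After Round 4 the family is unchanged; done.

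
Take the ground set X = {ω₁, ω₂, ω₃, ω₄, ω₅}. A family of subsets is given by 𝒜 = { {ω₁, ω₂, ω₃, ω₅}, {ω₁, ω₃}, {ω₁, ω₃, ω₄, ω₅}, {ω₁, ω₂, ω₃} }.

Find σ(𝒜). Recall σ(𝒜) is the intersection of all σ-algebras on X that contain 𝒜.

Start: 𝒜 ∪ {∅, X} = { ∅, {ω₁, ω₃}, {ω₁, ω₂, ω₃}, {ω₁, ω₂, ω₃, ω₅}, {ω₁, ω₃, ω₄, ω₅}, X }.
Round 1. New:
  {ω₂}  = {ω₁, ω₃, ω₄, ω₅}ᶜ
  {ω₄}  = {ω₁, ω₂, ω₃, ω₅}ᶜ
  {ω₄, ω₅}  = {ω₁, ω₂, ω₃}ᶜ
  {ω₂, ω₄, ω₅}  = {ω₁, ω₃}ᶜ
  |family| = 10
Round 2. New:
  {ω₂, ω₄}  = {ω₂} ∪ {ω₄}
  {ω₁, ω₃, ω₄}  = {ω₁, ω₃} ∪ {ω₄}
  {ω₁, ω₂, ω₃, ω₄}  = {ω₁, ω₂, ω₃} ∪ {ω₄}
  |family| = 13
Round 3: 3 new —
  {ω₅}  = {ω₁, ω₂, ω₃, ω₄}ᶜ
  {ω₂, ω₅}  = {ω₁, ω₃, ω₄}ᶜ
  {ω₁, ω₃, ω₅}  = {ω₂, ω₄}ᶜ
  |family| = 16
After Round 4 the family is unchanged; done.

σ(𝒜) = { ∅, {ω₂}, {ω₄}, {ω₅}, {ω₁, ω₃}, {ω₂, ω₄}, {ω₂, ω₅}, {ω₄, ω₅}, {ω₁, ω₂, ω₃}, {ω₁, ω₃, ω₄}, {ω₁, ω₃, ω₅}, {ω₂, ω₄, ω₅}, {ω₁, ω₂, ω₃, ω₄}, {ω₁, ω₂, ω₃, ω₅}, {ω₁, ω₃, ω₄, ω₅}, X }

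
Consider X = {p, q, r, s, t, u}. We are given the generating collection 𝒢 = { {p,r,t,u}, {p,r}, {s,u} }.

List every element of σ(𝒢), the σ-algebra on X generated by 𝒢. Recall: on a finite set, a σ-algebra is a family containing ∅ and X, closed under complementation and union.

Take S₀ = 𝒢 ∪ {∅, X} = { {}, {p,r}, {s,u}, {p,r,t,u}, X }.
Pass 1 adds 5:
  {q,s}  = ᶜ of {p,r,t,u}
  {p,q,r,t}  = ᶜ of {s,u}
  {p,r,s,u}  = {p,r} ∪ {s,u}
  {q,s,t,u}  = ᶜ of {p,r}
  {p,r,s,t,u}  = {p,r,t,u} ∪ {s,u}
Pass 2 (7 new):
  {q}  = ᶜ of {p,r,s,t,u}
  {q,t}  = ᶜ of {p,r,s,u}
  {q,s,u}  = {s,u} ∪ {q,s}
  {p,q,r,s}  = {p,r} ∪ {q,s}
  {p,q,r,s,t}  = {p,q,r,t} ∪ {q,s}
  {p,q,r,s,u}  = {p,r,s,u} ∪ {q,s}
  {p,q,r,t,u}  = {p,r,t,u} ∪ {p,q,r,t}
Pass 3: 7 new —
  {s}  = ᶜ of {p,q,r,t,u}
  {t}  = ᶜ of {p,q,r,s,u}
  {u}  = ᶜ of {p,q,r,s,t}
  {t,u}  = ᶜ of {p,q,r,s}
  {p,q,r}  = {p,r} ∪ {q}
  {p,r,t}  = ᶜ of {q,s,u}
  {q,s,t}  = {q,t} ∪ {q,s}
Pass 4 (8 new):
  {q,u}  = {q} ∪ {u}
  {s,t}  = {t} ∪ {s}
  {p,r,s}  = {p,r} ∪ {s}
  {p,r,u}  = ᶜ of {q,s,t}
  {q,t,u}  = {q,t} ∪ {t,u}
  {s,t,u}  = ᶜ of {p,q,r}
  {p,q,r,u}  = {p,q,r} ∪ {u}
  {p,r,s,t}  = {p,r,t} ∪ {s}
Pass 5 adds nothing — fixpoint reached.

Therefore σ(𝒢) = { {}, {q}, {s}, {t}, {u}, {p,r}, {q,s}, {q,t}, {q,u}, {s,t}, {s,u}, {t,u}, {p,q,r}, {p,r,s}, {p,r,t}, {p,r,u}, {q,s,t}, {q,s,u}, {q,t,u}, {s,t,u}, {p,q,r,s}, {p,q,r,t}, {p,q,r,u}, {p,r,s,t}, {p,r,s,u}, {p,r,t,u}, {q,s,t,u}, {p,q,r,s,t}, {p,q,r,s,u}, {p,q,r,t,u}, {p,r,s,t,u}, X } (|σ(𝒢)| = 32).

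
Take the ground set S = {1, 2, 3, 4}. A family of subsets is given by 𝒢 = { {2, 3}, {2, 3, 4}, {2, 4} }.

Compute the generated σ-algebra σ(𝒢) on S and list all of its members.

Seed the family with 𝒢 together with ∅ and S: { {}, {2, 3}, {2, 4}, {2, 3, 4}, S }.
Iteration 1 (3 new):
  {1}  = complement {2, 3, 4}
  {1, 3}  = complement {2, 4}
  {1, 4}  = complement {2, 3}
  — 8 sets.
Iteration 2 adds 3:
  {1, 2, 3}  = {2, 3} ∪ {1, 3}
  {1, 2, 4}  = {1, 4} ∪ {2, 4}
  {1, 3, 4}  = {1, 4} ∪ {1, 3}
  — 11 sets.
Iteration 3: 3 new —
  {2}  = complement {1, 3, 4}
  {3}  = complement {1, 2, 4}
  {4}  = complement {1, 2, 3}
  — 14 sets.
Iteration 4: +2 →
  {1, 2}  = {2} ∪ {1}
  {3, 4}  = {3} ∪ {4}
  — 16 sets.
Iteration 5: no new sets; the family is a σ-algebra.

Therefore σ(𝒢) = { {}, {1}, {2}, {3}, {4}, {1, 2}, {1, 3}, {1, 4}, {2, 3}, {2, 4}, {3, 4}, {1, 2, 3}, {1, 2, 4}, {1, 3, 4}, {2, 3, 4}, S } (|σ(𝒢)| = 16).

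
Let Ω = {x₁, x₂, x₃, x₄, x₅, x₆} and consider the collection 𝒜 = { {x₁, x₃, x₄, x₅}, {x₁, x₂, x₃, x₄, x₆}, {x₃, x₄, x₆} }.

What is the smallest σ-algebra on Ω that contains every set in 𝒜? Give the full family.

Answer: σ(𝒜) = { {}, {x₁}, {x₂}, {x₅}, {x₆}, {x₁, x₂}, {x₁, x₅}, {x₁, x₆}, {x₂, x₅}, {x₂, x₆}, {x₃, x₄}, {x₅, x₆}, {x₁, x₂, x₅}, {x₁, x₂, x₆}, {x₁, x₃, x₄}, {x₁, x₅, x₆}, {x₂, x₃, x₄}, {x₂, x₅, x₆}, {x₃, x₄, x₅}, {x₃, x₄, x₆}, {x₁, x₂, x₃, x₄}, {x₁, x₂, x₅, x₆}, {x₁, x₃, x₄, x₅}, {x₁, x₃, x₄, x₆}, {x₂, x₃, x₄, x₅}, {x₂, x₃, x₄, x₆}, {x₃, x₄, x₅, x₆}, {x₁, x₂, x₃, x₄, x₅}, {x₁, x₂, x₃, x₄, x₆}, {x₁, x₃, x₄, x₅, x₆}, {x₂, x₃, x₄, x₅, x₆}, Ω }

Trace:
Initial family (5 sets): { {}, {x₃, x₄, x₆}, {x₁, x₃, x₄, x₅}, {x₁, x₂, x₃, x₄, x₆}, Ω }.
Pass 1: 4 new —
  {x₅}  = Ω∖{x₁, x₂, x₃, x₄, x₆}
  {x₂, x₆}  = Ω∖{x₁, x₃, x₄, x₅}
  {x₁, x₂, x₅}  = Ω∖{x₃, x₄, x₆}
  {x₁, x₃, x₄, x₅, x₆}  = {x₁, x₃, x₄, x₅} ∪ {x₃, x₄, x₆}
  [9 total]
Pass 2 adds 6:
  {x₂}  = Ω∖{x₁, x₃, x₄, x₅, x₆}
  {x₂, x₅, x₆}  = {x₂, x₆} ∪ {x₅}
  {x₁, x₂, x₅, x₆}  = {x₂, x₆} ∪ {x₁, x₂, x₅}
  {x₂, x₃, x₄, x₆}  = {x₂, x₆} ∪ {x₃, x₄, x₆}
  {x₃, x₄, x₅, x₆}  = {x₅} ∪ {x₃, x₄, x₆}
  {x₁, x₂, x₃, x₄, x₅}  = {x₁, x₂, x₅} ∪ {x₁, x₃, x₄, x₅}
  [15 total]
Pass 3: +7 →
  {x₆}  = Ω∖{x₁, x₂, x₃, x₄, x₅}
  {x₁, x₂}  = Ω∖{x₃, x₄, x₅, x₆}
  {x₁, x₅}  = Ω∖{x₂, x₃, x₄, x₆}
  {x₂, x₅}  = {x₂} ∪ {x₅}
  {x₃, x₄}  = Ω∖{x₁, x₂, x₅, x₆}
  {x₁, x₃, x₄}  = Ω∖{x₂, x₅, x₆}
  {x₂, x₃, x₄, x₅, x₆}  = {x₂, x₃, x₄, x₆} ∪ {x₃, x₄, x₅, x₆}
  [22 total]
Pass 4 adds 9:
  {x₁}  = Ω∖{x₂, x₃, x₄, x₅, x₆}
  {x₅, x₆}  = {x₆} ∪ {x₅}
  {x₁, x₂, x₆}  = {x₁, x₂} ∪ {x₂, x₆}
  {x₁, x₅, x₆}  = {x₁, x₅} ∪ {x₆}
  {x₂, x₃, x₄}  = {x₃, x₄} ∪ {x₂}
  {x₃, x₄, x₅}  = {x₃, x₄} ∪ {x₅}
  {x₁, x₂, x₃, x₄}  = {x₃, x₄} ∪ {x₁, x₂}
  {x₁, x₃, x₄, x₆}  = Ω∖{x₂, x₅}
  {x₂, x₃, x₄, x₅}  = {x₂, x₅} ∪ {x₃, x₄}
  [31 total]
Pass 5: +1 →
  {x₁, x₆}  = Ω∖{x₂, x₃, x₄, x₅}
  [32 total]
Pass 6 adds nothing — fixpoint reached.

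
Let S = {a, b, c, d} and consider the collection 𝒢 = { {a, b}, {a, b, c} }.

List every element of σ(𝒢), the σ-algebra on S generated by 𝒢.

Begin from { {}, {a, b}, {a, b, c}, S } (that is, 𝒢 plus ∅ and S).
Pass 1 adds 2:
  {d}  = S∖{a, b, c}
  {c, d}  = S∖{a, b}
Pass 2 (1 new):
  {a, b, d}  = {a, b} ∪ {d}
Pass 3. New:
  {c}  = S∖{a, b, d}
Pass 4: stable.

Therefore σ(𝒢) = { {}, {c}, {d}, {a, b}, {c, d}, {a, b, c}, {a, b, d}, S } (|σ(𝒢)| = 8).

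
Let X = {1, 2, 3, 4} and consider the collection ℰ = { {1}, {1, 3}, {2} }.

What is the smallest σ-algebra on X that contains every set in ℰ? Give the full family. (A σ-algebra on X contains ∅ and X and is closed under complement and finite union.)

Seed the family with ℰ together with ∅ and X: { {}, {1}, {2}, {1, 3}, X }.
Round 1 adds 5:
  {1, 2}  = {2} ∪ {1}
  {2, 4}  = {1, 3}ᶜ
  {1, 2, 3}  = {1, 3} ∪ {2}
  {1, 3, 4}  = {2}ᶜ
  {2, 3, 4}  = {1}ᶜ
  (now 10)
Round 2: 3 new —
  {4}  = {1, 2, 3}ᶜ
  {3, 4}  = {1, 2}ᶜ
  {1, 2, 4}  = {1, 2} ∪ {2, 4}
  (now 13)
Round 3: 2 new —
  {3}  = {1, 2, 4}ᶜ
  {1, 4}  = {4} ∪ {1}
  (now 15)
Round 4: +1 →
  {2, 3}  = {1, 4}ᶜ
  (now 16)
Round 5: closed — nothing new.

|σ(ℰ)| = 16.  σ(ℰ) = { {}, {1}, {2}, {3}, {4}, {1, 2}, {1, 3}, {1, 4}, {2, 3}, {2, 4}, {3, 4}, {1, 2, 3}, {1, 2, 4}, {1, 3, 4}, {2, 3, 4}, X }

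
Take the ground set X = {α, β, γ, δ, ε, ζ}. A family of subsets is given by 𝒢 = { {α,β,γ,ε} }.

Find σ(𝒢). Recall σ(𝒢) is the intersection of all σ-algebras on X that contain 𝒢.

Answer: σ(𝒢) = { {}, {δ,ζ}, {α,β,γ,ε}, X }

Trace:
Seed the family with 𝒢 together with ∅ and X: { {}, {α,β,γ,ε}, X }.
Iteration 1: 1 new —
  {δ,ζ}  = complement {α,β,γ,ε}
  — 4 sets.
Iteration 2: already closed under ᶜ and ∪.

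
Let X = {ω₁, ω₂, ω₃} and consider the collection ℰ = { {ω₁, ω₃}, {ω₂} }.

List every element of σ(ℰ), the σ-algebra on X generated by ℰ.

Begin from { ∅, {ω₂}, {ω₁, ω₃}, X } (that is, ℰ plus ∅ and X).
Iteration 1 adds nothing — fixpoint reached.

Therefore σ(ℰ) = { ∅, {ω₂}, {ω₁, ω₃}, X } (|σ(ℰ)| = 4).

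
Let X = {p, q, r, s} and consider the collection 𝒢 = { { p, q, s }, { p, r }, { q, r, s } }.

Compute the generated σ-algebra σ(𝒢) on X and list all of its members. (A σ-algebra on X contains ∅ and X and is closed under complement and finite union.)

σ(𝒢) = { ∅, { p }, { r }, { p, r }, { q, s }, { p, q, s }, { q, r, s }, X }

Derivation:
Initial family (5 sets): { ∅, { p, r }, { p, q, s }, { q, r, s }, X }.
Step 1 (3 new):
  { p }  = X∖{ q, r, s }
  { r }  = X∖{ p, q, s }
  { q, s }  = X∖{ p, r }
  (now 8)
Step 2: no new sets; the family is a σ-algebra.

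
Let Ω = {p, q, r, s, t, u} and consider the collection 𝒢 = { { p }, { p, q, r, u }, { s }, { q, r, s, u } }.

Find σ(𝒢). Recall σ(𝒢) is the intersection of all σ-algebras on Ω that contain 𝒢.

Initial family (6 sets): { {}, { p }, { s }, { p, q, r, u }, { q, r, s, u }, Ω }.
Step 1 adds 6:
  { p, s }  = { s } ∪ { p }
  { p, t }  = Ω∖{ q, r, s, u }
  { s, t }  = Ω∖{ p, q, r, u }
  { p, q, r, s, u }  = { q, r, s, u } ∪ { p, q, r, u }
  { p, q, r, t, u }  = Ω∖{ s }
  { q, r, s, t, u }  = Ω∖{ p }
  [12 total]
Step 2: 3 new —
  { t }  = Ω∖{ p, q, r, s, u }
  { p, s, t }  = { p } ∪ { s, t }
  { q, r, t, u }  = Ω∖{ p, s }
  [15 total]
Step 3 (1 new):
  { q, r, u }  = Ω∖{ p, s, t }
  [16 total]
Step 4: no new sets; the family is a σ-algebra.

Therefore σ(𝒢) = { {}, { p }, { s }, { t }, { p, s }, { p, t }, { s, t }, { p, s, t }, { q, r, u }, { p, q, r, u }, { q, r, s, u }, { q, r, t, u }, { p, q, r, s, u }, { p, q, r, t, u }, { q, r, s, t, u }, Ω } (|σ(𝒢)| = 16).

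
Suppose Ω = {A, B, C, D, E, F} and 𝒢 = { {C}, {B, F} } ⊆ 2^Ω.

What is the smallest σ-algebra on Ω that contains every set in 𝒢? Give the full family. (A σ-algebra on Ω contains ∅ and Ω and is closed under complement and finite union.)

|σ(𝒢)| = 8.  σ(𝒢) = { ∅, {C}, {B, F}, {A, D, E}, {B, C, F}, {A, C, D, E}, {A, B, D, E, F}, Ω }

Working:
Initial family (4 sets): { ∅, {C}, {B, F}, Ω }.
Round 1: +3 →
  {B, C, F}  = {C} ∪ {B, F}
  {A, C, D, E}  = complement {B, F}
  {A, B, D, E, F}  = complement {C}
Round 2. New:
  {A, D, E}  = complement {B, C, F}
Round 3 adds nothing — fixpoint reached.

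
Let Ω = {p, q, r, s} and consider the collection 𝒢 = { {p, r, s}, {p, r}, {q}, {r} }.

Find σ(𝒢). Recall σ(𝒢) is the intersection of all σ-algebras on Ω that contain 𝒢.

σ(𝒢) = { ∅, {p}, {q}, {r}, {s}, {p, q}, {p, r}, {p, s}, {q, r}, {q, s}, {r, s}, {p, q, r}, {p, q, s}, {p, r, s}, {q, r, s}, Ω }

Derivation:
Seed the family with 𝒢 together with ∅ and Ω: { ∅, {q}, {r}, {p, r}, {p, r, s}, Ω }.
Pass 1 adds 4:
  {q, r}  = {r} ∪ {q}
  {q, s}  = Ω∖{p, r}
  {p, q, r}  = {p, r} ∪ {q}
  {p, q, s}  = Ω∖{r}
  [10 total]
Pass 2: +3 →
  {s}  = Ω∖{p, q, r}
  {p, s}  = Ω∖{q, r}
  {q, r, s}  = {r} ∪ {q, s}
  [13 total]
Pass 3 (2 new):
  {p}  = Ω∖{q, r, s}
  {r, s}  = {r} ∪ {s}
  [15 total]
Pass 4 adds 1:
  {p, q}  = Ω∖{r, s}
  [16 total]
Pass 5: stable.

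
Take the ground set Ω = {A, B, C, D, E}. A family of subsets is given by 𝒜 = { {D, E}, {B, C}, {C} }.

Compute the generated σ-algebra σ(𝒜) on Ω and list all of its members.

Begin from { ∅, {C}, {B, C}, {D, E}, Ω } (that is, 𝒜 plus ∅ and Ω).
Iteration 1. New:
  {A, B, C}  = complement {D, E}
  {A, D, E}  = complement {B, C}
  {C, D, E}  = {D, E} ∪ {C}
  {A, B, D, E}  = complement {C}
  {B, C, D, E}  = {D, E} ∪ {B, C}
Iteration 2: 3 new —
  {A}  = complement {B, C, D, E}
  {A, B}  = complement {C, D, E}
  {A, C, D, E}  = {A, D, E} ∪ {C, D, E}
Iteration 3: +2 →
  {B}  = complement {A, C, D, E}
  {A, C}  = {C} ∪ {A}
Iteration 4 adds 1:
  {B, D, E}  = complement {A, C}
Iteration 5: stable.

Therefore σ(𝒜) = { ∅, {A}, {B}, {C}, {A, B}, {A, C}, {B, C}, {D, E}, {A, B, C}, {A, D, E}, {B, D, E}, {C, D, E}, {A, B, D, E}, {A, C, D, E}, {B, C, D, E}, Ω } (|σ(𝒜)| = 16).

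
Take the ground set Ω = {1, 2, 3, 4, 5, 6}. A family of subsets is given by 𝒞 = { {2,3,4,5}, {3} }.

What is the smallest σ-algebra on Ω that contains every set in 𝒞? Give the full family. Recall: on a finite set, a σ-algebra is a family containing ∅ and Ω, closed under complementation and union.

Seed the family with 𝒞 together with ∅ and Ω: { {}, {3}, {2,3,4,5}, Ω }.
Pass 1: +2 →
  {1,6}  = {2,3,4,5}ᶜ
  {1,2,4,5,6}  = {3}ᶜ
  — 6 sets.
Pass 2 (1 new):
  {1,3,6}  = {3} ∪ {1,6}
  — 7 sets.
Pass 3 adds 1:
  {2,4,5}  = {1,3,6}ᶜ
  — 8 sets.
Pass 4: closed — nothing new.

σ(𝒞) = { {}, {3}, {1,6}, {1,3,6}, {2,4,5}, {2,3,4,5}, {1,2,4,5,6}, Ω }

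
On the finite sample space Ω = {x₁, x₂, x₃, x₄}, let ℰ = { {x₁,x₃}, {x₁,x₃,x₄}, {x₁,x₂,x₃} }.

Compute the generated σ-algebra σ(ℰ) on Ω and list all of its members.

Initial family (5 sets): { {}, {x₁,x₃}, {x₁,x₂,x₃}, {x₁,x₃,x₄}, Ω }.
Pass 1 (3 new):
  {x₂}  = ᶜ of {x₁,x₃,x₄}
  {x₄}  = ᶜ of {x₁,x₂,x₃}
  {x₂,x₄}  = ᶜ of {x₁,x₃}
  (now 8)
After Pass 2 the family is unchanged; done.

|σ(ℰ)| = 8.  σ(ℰ) = { {}, {x₂}, {x₄}, {x₁,x₃}, {x₂,x₄}, {x₁,x₂,x₃}, {x₁,x₃,x₄}, Ω }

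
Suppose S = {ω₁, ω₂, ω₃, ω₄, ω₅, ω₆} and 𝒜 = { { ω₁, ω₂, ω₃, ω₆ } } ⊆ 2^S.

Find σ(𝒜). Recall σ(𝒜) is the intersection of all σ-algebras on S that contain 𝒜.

Answer: σ(𝒜) = { {}, { ω₄, ω₅ }, { ω₁, ω₂, ω₃, ω₆ }, S }

Check:
Take S₀ = 𝒜 ∪ {∅, S} = { {}, { ω₁, ω₂, ω₃, ω₆ }, S }.
Pass 1 adds 1:
  { ω₄, ω₅ }  = ᶜ of { ω₁, ω₂, ω₃, ω₆ }
  [4 total]
After Pass 2 the family is unchanged; done.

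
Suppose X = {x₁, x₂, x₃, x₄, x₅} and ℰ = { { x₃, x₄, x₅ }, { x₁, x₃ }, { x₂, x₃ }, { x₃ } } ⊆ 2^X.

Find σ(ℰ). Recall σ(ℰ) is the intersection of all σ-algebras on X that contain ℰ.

|σ(ℰ)| = 16.  σ(ℰ) = { {}, { x₁ }, { x₂ }, { x₃ }, { x₁, x₂ }, { x₁, x₃ }, { x₂, x₃ }, { x₄, x₅ }, { x₁, x₂, x₃ }, { x₁, x₄, x₅ }, { x₂, x₄, x₅ }, { x₃, x₄, x₅ }, { x₁, x₂, x₄, x₅ }, { x₁, x₃, x₄, x₅ }, { x₂, x₃, x₄, x₅ }, X }

Working:
Seed the family with ℰ together with ∅ and X: { {}, { x₃ }, { x₁, x₃ }, { x₂, x₃ }, { x₃, x₄, x₅ }, X }.
Pass 1. New:
  { x₁, x₂ }  = ᶜ of { x₃, x₄, x₅ }
  { x₁, x₂, x₃ }  = { x₂, x₃ } ∪ { x₁, x₃ }
  { x₁, x₄, x₅ }  = ᶜ of { x₂, x₃ }
  { x₂, x₄, x₅ }  = ᶜ of { x₁, x₃ }
  { x₁, x₂, x₄, x₅ }  = ᶜ of { x₃ }
  { x₁, x₃, x₄, x₅ }  = { x₃, x₄, x₅ } ∪ { x₁, x₃ }
  { x₂, x₃, x₄, x₅ }  = { x₃, x₄, x₅ } ∪ { x₂, x₃ }
  [13 total]
Pass 2 (3 new):
  { x₁ }  = ᶜ of { x₂, x₃, x₄, x₅ }
  { x₂ }  = ᶜ of { x₁, x₃, x₄, x₅ }
  { x₄, x₅ }  = ᶜ of { x₁, x₂, x₃ }
  [16 total]
Pass 3: no new sets; the family is a σ-algebra.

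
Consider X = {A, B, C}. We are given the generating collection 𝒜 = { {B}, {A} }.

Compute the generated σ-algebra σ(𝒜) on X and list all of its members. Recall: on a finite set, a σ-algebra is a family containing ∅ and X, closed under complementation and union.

Start: 𝒜 ∪ {∅, X} = { {}, {A}, {B}, X }.
Step 1: 3 new —
  {A,B}  = {B} ∪ {A}
  {A,C}  = X∖{B}
  {B,C}  = X∖{A}
Step 2: +1 →
  {C}  = X∖{A,B}
Step 3: stable.

Therefore σ(𝒜) = { {}, {A}, {B}, {C}, {A,B}, {A,C}, {B,C}, X } (|σ(𝒜)| = 8).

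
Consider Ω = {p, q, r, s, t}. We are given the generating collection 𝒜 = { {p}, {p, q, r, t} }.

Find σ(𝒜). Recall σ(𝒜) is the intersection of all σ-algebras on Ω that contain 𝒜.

Start: 𝒜 ∪ {∅, Ω} = { {}, {p}, {p, q, r, t}, Ω }.
Pass 1: 2 new —
  {s}  = ᶜ of {p, q, r, t}
  {q, r, s, t}  = ᶜ of {p}
  [6 total]
Pass 2 adds 1:
  {p, s}  = {s} ∪ {p}
  [7 total]
Pass 3 adds 1:
  {q, r, t}  = ᶜ of {p, s}
  [8 total]
Pass 4: already closed under ᶜ and ∪.

Hence σ(𝒜) has 8 members: { {}, {p}, {s}, {p, s}, {q, r, t}, {p, q, r, t}, {q, r, s, t}, Ω }.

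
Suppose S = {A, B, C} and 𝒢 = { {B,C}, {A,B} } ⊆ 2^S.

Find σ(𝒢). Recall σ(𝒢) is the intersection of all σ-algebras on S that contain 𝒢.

σ(𝒢) = { ∅, {A}, {B}, {C}, {A,B}, {A,C}, {B,C}, S }

Check:
Begin from { ∅, {A,B}, {B,C}, S } (that is, 𝒢 plus ∅ and S).
Pass 1: 2 new —
  {A}  = ᶜ of {B,C}
  {C}  = ᶜ of {A,B}
  (now 6)
Pass 2: +1 →
  {A,C}  = {C} ∪ {A}
  (now 7)
Pass 3: +1 →
  {B}  = ᶜ of {A,C}
  (now 8)
Pass 4: stable.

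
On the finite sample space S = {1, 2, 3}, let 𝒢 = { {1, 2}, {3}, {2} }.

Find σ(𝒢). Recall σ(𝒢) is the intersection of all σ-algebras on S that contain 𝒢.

σ(𝒢) = { {}, {1}, {2}, {3}, {1, 2}, {1, 3}, {2, 3}, S }

Trace:
Seed the family with 𝒢 together with ∅ and S: { {}, {2}, {3}, {1, 2}, S }.
Pass 1: 2 new —
  {1, 3}  = ᶜ of {2}
  {2, 3}  = {3} ∪ {2}
Pass 2 adds 1:
  {1}  = ᶜ of {2, 3}
Pass 3: closed — nothing new.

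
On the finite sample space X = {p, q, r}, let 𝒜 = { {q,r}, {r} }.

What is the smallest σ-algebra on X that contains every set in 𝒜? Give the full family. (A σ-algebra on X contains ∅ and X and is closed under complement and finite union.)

Take S₀ = 𝒜 ∪ {∅, X} = { {}, {r}, {q,r}, X }.
Round 1 adds 2:
  {p}  = {q,r}ᶜ
  {p,q}  = {r}ᶜ
  (now 6)
Round 2: +1 →
  {p,r}  = {r} ∪ {p}
  (now 7)
Round 3: +1 →
  {q}  = {p,r}ᶜ
  (now 8)
Round 4 adds nothing — fixpoint reached.

Therefore σ(𝒜) = { {}, {p}, {q}, {r}, {p,q}, {p,r}, {q,r}, X } (|σ(𝒜)| = 8).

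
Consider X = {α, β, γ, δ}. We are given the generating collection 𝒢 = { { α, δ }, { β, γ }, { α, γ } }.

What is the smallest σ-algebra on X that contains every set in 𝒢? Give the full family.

Begin from { ∅, { α, γ }, { α, δ }, { β, γ }, X } (that is, 𝒢 plus ∅ and X).
Step 1: +3 →
  { β, δ }  = ᶜ of { α, γ }
  { α, β, γ }  = { β, γ } ∪ { α, γ }
  { α, γ, δ }  = { α, δ } ∪ { α, γ }
  — 8 sets.
Step 2 (4 new):
  { β }  = ᶜ of { α, γ, δ }
  { δ }  = ᶜ of { α, β, γ }
  { α, β, δ }  = { α, δ } ∪ { β, δ }
  { β, γ, δ }  = { β, γ } ∪ { β, δ }
  — 12 sets.
Step 3. New:
  { α }  = ᶜ of { β, γ, δ }
  { γ }  = ᶜ of { α, β, δ }
  — 14 sets.
Step 4: 2 new —
  { α, β }  = { β } ∪ { α }
  { γ, δ }  = { γ } ∪ { δ }
  — 16 sets.
Step 5 adds nothing — fixpoint reached.

|σ(𝒢)| = 16.  σ(𝒢) = { ∅, { α }, { β }, { γ }, { δ }, { α, β }, { α, γ }, { α, δ }, { β, γ }, { β, δ }, { γ, δ }, { α, β, γ }, { α, β, δ }, { α, γ, δ }, { β, γ, δ }, X }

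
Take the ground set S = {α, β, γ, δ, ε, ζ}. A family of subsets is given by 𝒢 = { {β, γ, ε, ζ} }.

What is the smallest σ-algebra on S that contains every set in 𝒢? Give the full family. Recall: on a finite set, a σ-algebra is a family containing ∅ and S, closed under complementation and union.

σ(𝒢) = { {}, {α, δ}, {β, γ, ε, ζ}, S }

Trace:
Take S₀ = 𝒢 ∪ {∅, S} = { {}, {β, γ, ε, ζ}, S }.
Step 1 adds 1:
  {α, δ}  = complement {β, γ, ε, ζ}
  [4 total]
Step 2 adds nothing — fixpoint reached.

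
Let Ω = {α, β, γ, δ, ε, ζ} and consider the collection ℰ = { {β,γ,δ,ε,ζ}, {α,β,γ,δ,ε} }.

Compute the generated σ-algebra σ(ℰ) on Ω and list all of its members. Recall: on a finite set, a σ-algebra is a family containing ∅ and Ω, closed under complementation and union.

Take S₀ = ℰ ∪ {∅, Ω} = { ∅, {α,β,γ,δ,ε}, {β,γ,δ,ε,ζ}, Ω }.
Step 1: 2 new —
  {α}  = complement {β,γ,δ,ε,ζ}
  {ζ}  = complement {α,β,γ,δ,ε}
  — 6 sets.
Step 2: +1 →
  {α,ζ}  = {α} ∪ {ζ}
  — 7 sets.
Step 3. New:
  {β,γ,δ,ε}  = complement {α,ζ}
  — 8 sets.
Step 4: no new sets; the family is a σ-algebra.

Hence σ(ℰ) has 8 members: { ∅, {α}, {ζ}, {α,ζ}, {β,γ,δ,ε}, {α,β,γ,δ,ε}, {β,γ,δ,ε,ζ}, Ω }.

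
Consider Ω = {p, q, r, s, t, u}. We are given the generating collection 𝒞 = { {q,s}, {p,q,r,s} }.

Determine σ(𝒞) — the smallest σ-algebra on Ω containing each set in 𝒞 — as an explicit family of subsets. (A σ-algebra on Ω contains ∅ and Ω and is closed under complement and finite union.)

Seed the family with 𝒞 together with ∅ and Ω: { {}, {q,s}, {p,q,r,s}, Ω }.
Pass 1: +2 →
  {t,u}  = {p,q,r,s}ᶜ
  {p,r,t,u}  = {q,s}ᶜ
  |family| = 6
Pass 2: 1 new —
  {q,s,t,u}  = {t,u} ∪ {q,s}
  |family| = 7
Pass 3. New:
  {p,r}  = {q,s,t,u}ᶜ
  |family| = 8
Pass 4: already closed under ᶜ and ∪.

|σ(𝒞)| = 8.  σ(𝒞) = { {}, {p,r}, {q,s}, {t,u}, {p,q,r,s}, {p,r,t,u}, {q,s,t,u}, Ω }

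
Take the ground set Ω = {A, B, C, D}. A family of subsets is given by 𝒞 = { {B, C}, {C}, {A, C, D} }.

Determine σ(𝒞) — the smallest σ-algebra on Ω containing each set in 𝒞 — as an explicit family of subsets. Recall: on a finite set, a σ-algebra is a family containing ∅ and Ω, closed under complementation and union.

Start: 𝒞 ∪ {∅, Ω} = { {}, {C}, {B, C}, {A, C, D}, Ω }.
Step 1 (3 new):
  {B}  = Ω∖{A, C, D}
  {A, D}  = Ω∖{B, C}
  {A, B, D}  = Ω∖{C}
Step 2 adds nothing — fixpoint reached.

Hence σ(𝒞) has 8 members: { {}, {B}, {C}, {A, D}, {B, C}, {A, B, D}, {A, C, D}, Ω }.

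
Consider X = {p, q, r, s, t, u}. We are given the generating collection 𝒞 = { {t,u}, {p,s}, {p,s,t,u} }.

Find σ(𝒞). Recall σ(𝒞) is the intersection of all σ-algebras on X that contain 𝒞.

Take S₀ = 𝒞 ∪ {∅, X} = { ∅, {p,s}, {t,u}, {p,s,t,u}, X }.
Iteration 1: +3 →
  {q,r}  = complement {p,s,t,u}
  {p,q,r,s}  = complement {t,u}
  {q,r,t,u}  = complement {p,s}
  |family| = 8
Iteration 2 adds nothing — fixpoint reached.

Hence σ(𝒞) has 8 members: { ∅, {p,s}, {q,r}, {t,u}, {p,q,r,s}, {p,s,t,u}, {q,r,t,u}, X }.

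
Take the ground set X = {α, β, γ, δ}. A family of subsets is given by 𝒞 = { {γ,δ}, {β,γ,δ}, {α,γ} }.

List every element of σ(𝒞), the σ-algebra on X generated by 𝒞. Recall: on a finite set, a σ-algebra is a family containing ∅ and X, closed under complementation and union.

σ(𝒞) = { {}, {α}, {β}, {γ}, {δ}, {α,β}, {α,γ}, {α,δ}, {β,γ}, {β,δ}, {γ,δ}, {α,β,γ}, {α,β,δ}, {α,γ,δ}, {β,γ,δ}, X }

Check:
Seed the family with 𝒞 together with ∅ and X: { {}, {α,γ}, {γ,δ}, {β,γ,δ}, X }.
Round 1 (4 new):
  {α}  = ᶜ of {β,γ,δ}
  {α,β}  = ᶜ of {γ,δ}
  {β,δ}  = ᶜ of {α,γ}
  {α,γ,δ}  = {γ,δ} ∪ {α,γ}
  (now 9)
Round 2: +3 →
  {β}  = ᶜ of {α,γ,δ}
  {α,β,γ}  = {α,β} ∪ {α,γ}
  {α,β,δ}  = {α,β} ∪ {β,δ}
  (now 12)
Round 3. New:
  {γ}  = ᶜ of {α,β,δ}
  {δ}  = ᶜ of {α,β,γ}
  (now 14)
Round 4 adds 2:
  {α,δ}  = {δ} ∪ {α}
  {β,γ}  = {γ} ∪ {β}
  (now 16)
Round 5: closed — nothing new.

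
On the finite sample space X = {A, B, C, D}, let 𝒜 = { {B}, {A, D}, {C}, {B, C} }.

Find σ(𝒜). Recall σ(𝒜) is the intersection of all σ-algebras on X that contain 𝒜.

σ(𝒜) (8 sets): { {}, {B}, {C}, {A, D}, {B, C}, {A, B, D}, {A, C, D}, X }

Check:
Begin from { {}, {B}, {C}, {A, D}, {B, C}, X } (that is, 𝒜 plus ∅ and X).
Step 1: +2 →
  {A, B, D}  = X∖{C}
  {A, C, D}  = X∖{B}
  [8 total]
Step 2: stable.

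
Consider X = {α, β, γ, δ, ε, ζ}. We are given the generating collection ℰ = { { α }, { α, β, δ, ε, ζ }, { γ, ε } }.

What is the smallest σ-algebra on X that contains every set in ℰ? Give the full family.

Start: ℰ ∪ {∅, X} = { {}, { α }, { γ, ε }, { α, β, δ, ε, ζ }, X }.
Step 1 adds 4:
  { γ }  = { α, β, δ, ε, ζ }ᶜ
  { α, γ, ε }  = { γ, ε } ∪ { α }
  { α, β, δ, ζ }  = { γ, ε }ᶜ
  { β, γ, δ, ε, ζ }  = { α }ᶜ
Step 2: +3 →
  { α, γ }  = { γ } ∪ { α }
  { β, δ, ζ }  = { α, γ, ε }ᶜ
  { α, β, γ, δ, ζ }  = { α, β, δ, ζ } ∪ { γ }
Step 3 adds 3:
  { ε }  = { α, β, γ, δ, ζ }ᶜ
  { β, γ, δ, ζ }  = { γ } ∪ { β, δ, ζ }
  { β, δ, ε, ζ }  = { α, γ }ᶜ
Step 4 (1 new):
  { α, ε }  = { β, γ, δ, ζ }ᶜ
Step 5: closed — nothing new.

Hence σ(ℰ) has 16 members: { {}, { α }, { γ }, { ε }, { α, γ }, { α, ε }, { γ, ε }, { α, γ, ε }, { β, δ, ζ }, { α, β, δ, ζ }, { β, γ, δ, ζ }, { β, δ, ε, ζ }, { α, β, γ, δ, ζ }, { α, β, δ, ε, ζ }, { β, γ, δ, ε, ζ }, X }.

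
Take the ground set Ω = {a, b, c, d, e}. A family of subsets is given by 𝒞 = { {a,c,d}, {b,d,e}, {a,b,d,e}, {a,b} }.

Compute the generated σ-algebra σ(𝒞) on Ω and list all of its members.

Answer: σ(𝒞) = { {}, {a}, {b}, {c}, {d}, {e}, {a,b}, {a,c}, {a,d}, {a,e}, {b,c}, {b,d}, {b,e}, {c,d}, {c,e}, {d,e}, {a,b,c}, {a,b,d}, {a,b,e}, {a,c,d}, {a,c,e}, {a,d,e}, {b,c,d}, {b,c,e}, {b,d,e}, {c,d,e}, {a,b,c,d}, {a,b,c,e}, {a,b,d,e}, {a,c,d,e}, {b,c,d,e}, Ω }

Working:
Begin from { {}, {a,b}, {a,c,d}, {b,d,e}, {a,b,d,e}, Ω } (that is, 𝒞 plus ∅ and Ω).
Step 1 (5 new):
  {c}  = Ω∖{a,b,d,e}
  {a,c}  = Ω∖{b,d,e}
  {b,e}  = Ω∖{a,c,d}
  {c,d,e}  = Ω∖{a,b}
  {a,b,c,d}  = {a,c,d} ∪ {a,b}
Step 2. New:
  {e}  = Ω∖{a,b,c,d}
  {a,b,c}  = {a,b} ∪ {c}
  {a,b,e}  = {b,e} ∪ {a,b}
  {b,c,e}  = {b,e} ∪ {c}
  {a,b,c,e}  = {b,e} ∪ {a,c}
  {a,c,d,e}  = {c,d,e} ∪ {a,c,d}
  {b,c,d,e}  = {b,e} ∪ {c,d,e}
Step 3. New:
  {a}  = Ω∖{b,c,d,e}
  {b}  = Ω∖{a,c,d,e}
  {d}  = Ω∖{a,b,c,e}
  {a,d}  = Ω∖{b,c,e}
  {c,d}  = Ω∖{a,b,e}
  {c,e}  = {c} ∪ {e}
  {d,e}  = Ω∖{a,b,c}
  {a,c,e}  = {a,c} ∪ {e}
Step 4. New:
  {a,e}  = {e} ∪ {a}
  {b,c}  = {b} ∪ {c}
  {b,d}  = Ω∖{a,c,e}
  {a,b,d}  = Ω∖{c,e}
  {a,d,e}  = {e} ∪ {a,d}
  {b,c,d}  = {c,d} ∪ {b}
Step 5: closed — nothing new.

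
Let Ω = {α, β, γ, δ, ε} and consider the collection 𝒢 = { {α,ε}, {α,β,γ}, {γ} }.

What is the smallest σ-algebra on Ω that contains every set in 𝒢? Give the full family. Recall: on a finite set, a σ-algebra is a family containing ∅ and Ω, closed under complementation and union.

σ(𝒢) (32 sets): { {}, {α}, {β}, {γ}, {δ}, {ε}, {α,β}, {α,γ}, {α,δ}, {α,ε}, {β,γ}, {β,δ}, {β,ε}, {γ,δ}, {γ,ε}, {δ,ε}, {α,β,γ}, {α,β,δ}, {α,β,ε}, {α,γ,δ}, {α,γ,ε}, {α,δ,ε}, {β,γ,δ}, {β,γ,ε}, {β,δ,ε}, {γ,δ,ε}, {α,β,γ,δ}, {α,β,γ,ε}, {α,β,δ,ε}, {α,γ,δ,ε}, {β,γ,δ,ε}, Ω }

Check:
Initial family (5 sets): { {}, {γ}, {α,ε}, {α,β,γ}, Ω }.
Pass 1 (5 new):
  {δ,ε}  = Ω∖{α,β,γ}
  {α,γ,ε}  = {γ} ∪ {α,ε}
  {β,γ,δ}  = Ω∖{α,ε}
  {α,β,γ,ε}  = {α,β,γ} ∪ {α,ε}
  {α,β,δ,ε}  = Ω∖{γ}
  (now 10)
Pass 2: 7 new —
  {δ}  = Ω∖{α,β,γ,ε}
  {β,δ}  = Ω∖{α,γ,ε}
  {α,δ,ε}  = {δ,ε} ∪ {α,ε}
  {γ,δ,ε}  = {δ,ε} ∪ {γ}
  {α,β,γ,δ}  = {α,β,γ} ∪ {β,γ,δ}
  {α,γ,δ,ε}  = {α,γ,ε} ∪ {δ,ε}
  {β,γ,δ,ε}  = {β,γ,δ} ∪ {δ,ε}
  (now 17)
Pass 3: 7 new —
  {α}  = Ω∖{β,γ,δ,ε}
  {β}  = Ω∖{α,γ,δ,ε}
  {ε}  = Ω∖{α,β,γ,δ}
  {α,β}  = Ω∖{γ,δ,ε}
  {β,γ}  = Ω∖{α,δ,ε}
  {γ,δ}  = {γ} ∪ {δ}
  {β,δ,ε}  = {δ,ε} ∪ {β,δ}
  (now 24)
Pass 4: 8 new —
  {α,γ}  = Ω∖{β,δ,ε}
  {α,δ}  = {δ} ∪ {α}
  {β,ε}  = {β} ∪ {ε}
  {γ,ε}  = {ε} ∪ {γ}
  {α,β,δ}  = {α,β} ∪ {δ}
  {α,β,ε}  = Ω∖{γ,δ}
  {α,γ,δ}  = {γ,δ} ∪ {α}
  {β,γ,ε}  = {ε} ∪ {β,γ}
  (now 32)
Pass 5: closed — nothing new.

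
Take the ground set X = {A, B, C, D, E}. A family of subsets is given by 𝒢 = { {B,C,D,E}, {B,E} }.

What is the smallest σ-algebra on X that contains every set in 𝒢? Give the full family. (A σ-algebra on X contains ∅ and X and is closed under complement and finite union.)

Start: 𝒢 ∪ {∅, X} = { ∅, {B,E}, {B,C,D,E}, X }.
Step 1 (2 new):
  {A}  = ᶜ of {B,C,D,E}
  {A,C,D}  = ᶜ of {B,E}
  |family| = 6
Step 2. New:
  {A,B,E}  = {B,E} ∪ {A}
  |family| = 7
Step 3 (1 new):
  {C,D}  = ᶜ of {A,B,E}
  |family| = 8
Step 4: stable.

Therefore σ(𝒢) = { ∅, {A}, {B,E}, {C,D}, {A,B,E}, {A,C,D}, {B,C,D,E}, X } (|σ(𝒢)| = 8).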